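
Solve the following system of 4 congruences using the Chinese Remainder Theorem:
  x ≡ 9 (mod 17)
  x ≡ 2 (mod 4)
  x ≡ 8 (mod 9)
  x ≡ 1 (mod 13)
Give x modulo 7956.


Product of moduli M = 17 · 4 · 9 · 13 = 7956.
Merge one congruence at a time:
  Start: x ≡ 9 (mod 17).
  Combine with x ≡ 2 (mod 4); new modulus lcm = 68.
    Write x = 9 + 17·t and substitute into x ≡ 2 (mod 4): 17·t ≡ 2 − 9 = -7 (mod 4).
    Reduce coefficients mod 4: 1·t ≡ 1 (mod 4).
    So t ≡ 1 (mod 4).
    Then x = 9 + 17·1 = 26, valid modulo lcm(17, 4) = 68: x ≡ 26 (mod 68).
  Combine with x ≡ 8 (mod 9); new modulus lcm = 612.
    Write x = 26 + 68·t and substitute into x ≡ 8 (mod 9): 68·t ≡ 8 − 26 = -18 (mod 9).
    Reduce coefficients mod 9: 5·t ≡ 0 (mod 9).
    The inverse of 5 mod 9 is 2 (since 5·2 = 10 = 1·9 + 1), so t ≡ 2·0 = 0 ≡ 0 (mod 9).
    Then x = 26 + 68·0 = 26, valid modulo lcm(68, 9) = 612: x ≡ 26 (mod 612).
  Combine with x ≡ 1 (mod 13); new modulus lcm = 7956.
    Write x = 26 + 612·t and substitute into x ≡ 1 (mod 13): 612·t ≡ 1 − 26 = -25 (mod 13).
    Reduce coefficients mod 13: 1·t ≡ 1 (mod 13).
    So t ≡ 1 (mod 13).
    Then x = 26 + 612·1 = 638, valid modulo lcm(612, 13) = 7956: x ≡ 638 (mod 7956).
Verify against each original: 638 mod 17 = 9, 638 mod 4 = 2, 638 mod 9 = 8, 638 mod 13 = 1.

x ≡ 638 (mod 7956).


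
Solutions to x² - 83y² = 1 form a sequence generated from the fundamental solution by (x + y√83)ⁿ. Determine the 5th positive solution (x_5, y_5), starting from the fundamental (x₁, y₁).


Step 1: Find the fundamental solution (x₁, y₁) of x² - 83y² = 1.
  Expand √83 as a continued fraction. a₀ = ⌊√83⌋ = 9; iterate m_{k+1} = d_k·a_k − m_k, d_{k+1} = (83 − m_{k+1}²)/d_k, a_{k+1} = ⌊(a₀ + m_{k+1})/d_{k+1}⌋ (starting m₀ = 0, d₀ = 1), with convergents p_k = a_k·p_{k-1} + p_{k-2}, q_k = a_k·q_{k-1} + q_{k-2} (p₋₁ = 1, q₋₁ = 0):
  k = 0: a₀ = 9; p₀/q₀ = 9/1; p₀² − 83·q₀² = 81 − 83 = -2.
  k = 1: m = 9, d = 2, a = ⌊(9 + 9)/2⌋ = 9; p/q = (9·9 + 1)/(9·1 + 0) = 82/9; p² − 83·q² = 6724 − 6723 = 1.
  The first convergent with p² − 83·q² = 1 gives the fundamental solution (x₁, y₁) = (82, 9).
Step 2: Apply the recurrence (x_{n+1}, y_{n+1}) = (x₁x_n + 83y₁y_n, x₁y_n + y₁x_n) repeatedly.
  From (x_1, y_1) = (82, 9): x_2 = 82·82 + 83·9·9 = 13447; y_2 = 82·9 + 9·82 = 1476.
  From (x_2, y_2) = (13447, 1476): x_3 = 82·13447 + 83·9·1476 = 2205226; y_3 = 82·1476 + 9·13447 = 242055.
  From (x_3, y_3) = (2205226, 242055): x_4 = 82·2205226 + 83·9·242055 = 361643617; y_4 = 82·242055 + 9·2205226 = 39695544.
  From (x_4, y_4) = (361643617, 39695544): x_5 = 82·361643617 + 83·9·39695544 = 59307347962; y_5 = 82·39695544 + 9·361643617 = 6509827161.
Step 3: Verify x_5² - 83·y_5² = 3517361522285745553444 - 3517361522285745553443 = 1 (should be 1). ✓

(x_1, y_1) = (82, 9); (x_5, y_5) = (59307347962, 6509827161).


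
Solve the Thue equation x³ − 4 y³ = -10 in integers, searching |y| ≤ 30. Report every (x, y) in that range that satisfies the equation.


The equation is x³ - 4y³ = -10. For fixed y, x³ = 4·y³ − 10, so a solution requires the RHS to be a perfect cube.
Strategy: iterate y from -30 to 30, compute RHS = 4·y³ − 10, and check whether it is a (positive or negative) perfect cube.
Check small values of y:
  y = 0: RHS = -10 is not a perfect cube.
  y = 1: RHS = -6 is not a perfect cube.
  y = -1: RHS = -14 is not a perfect cube.
  y = 2: RHS = 22 is not a perfect cube.
  y = -2: RHS = -42 is not a perfect cube.
  y = 3: RHS = 98 is not a perfect cube.
  y = -3: RHS = -118 is not a perfect cube.
Continuing the search up to |y| = 30 finds no solutions either.
No (x, y) in the scanned range satisfies the equation.

No integer solutions with |y| ≤ 30.


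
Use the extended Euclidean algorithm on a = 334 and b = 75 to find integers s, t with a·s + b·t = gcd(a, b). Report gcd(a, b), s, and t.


Euclidean algorithm on (334, 75) — divide until remainder is 0:
  334 = 4 · 75 + 34
  75 = 2 · 34 + 7
  34 = 4 · 7 + 6
  7 = 1 · 6 + 1
  6 = 6 · 1 + 0
gcd(334, 75) = 1.
Track Bezout coefficients alongside the remainders: start with r₀ = 334 = a·1 + b·0 (s = 1, t = 0) and r₁ = 75 = a·0 + b·1 (s = 0, t = 1); each new remainder r_{k+1} = r_{k-1} − q_k·r_k inherits s_{k+1} = s_{k-1} − q_k·s_k, t_{k+1} = t_{k-1} − q_k·t_k, so r_k = a·s_k + b·t_k at every step:
  q = 4: r = 34, s = 1 − 4·0 = 1, t = 0 − 4·1 = -4  (check: 334·1 + 75·(-4) = 34)
  q = 2: r = 7, s = 0 − 2·1 = -2, t = 1 − 2·(-4) = 9  (check: 334·(-2) + 75·9 = 7)
  q = 4: r = 6, s = 1 − 4·(-2) = 9, t = -4 − 4·9 = -40  (check: 334·9 + 75·(-40) = 6)
  q = 1: r = 1, s = -2 − 1·9 = -11, t = 9 − 1·(-40) = 49  (check: 334·(-11) + 75·49 = 1)
The row with r = 1 (the gcd) gives the Bezout coefficients s = -11, t = 49.
Result: 334 · (-11) + 75 · (49) = 1.

gcd(334, 75) = 1; s = -11, t = 49 (check: 334·(-11) + 75·49 = 1).


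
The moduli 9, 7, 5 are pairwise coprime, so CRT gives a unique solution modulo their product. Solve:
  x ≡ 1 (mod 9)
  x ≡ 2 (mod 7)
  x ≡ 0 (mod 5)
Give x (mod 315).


Moduli 9, 7, 5 are pairwise coprime; by CRT there is a unique solution modulo M = 9 · 7 · 5 = 315.
Solve pairwise, accumulating the modulus:
  Start with x ≡ 1 (mod 9).
  Combine with x ≡ 2 (mod 7): since gcd(9, 7) = 1, we get a unique residue mod 63.
    Write x = 1 + 9·t and substitute into x ≡ 2 (mod 7): 9·t ≡ 2 − 1 = 1 (mod 7).
    Reduce coefficients mod 7: 2·t ≡ 1 (mod 7).
    The inverse of 2 mod 7 is 4 (since 2·4 = 8 = 1·7 + 1), so t ≡ 4·1 = 4 ≡ 4 (mod 7).
    Then x = 1 + 9·4 = 37, valid modulo lcm(9, 7) = 63: x ≡ 37 (mod 63).
  Combine with x ≡ 0 (mod 5): since gcd(63, 5) = 1, we get a unique residue mod 315.
    Write x = 37 + 63·t and substitute into x ≡ 0 (mod 5): 63·t ≡ 0 − 37 = -37 (mod 5).
    Reduce coefficients mod 5: 3·t ≡ 3 (mod 5).
    The inverse of 3 mod 5 is 2 (since 3·2 = 6 = 1·5 + 1), so t ≡ 2·3 = 6 ≡ 1 (mod 5).
    Then x = 37 + 63·1 = 100, valid modulo lcm(63, 5) = 315: x ≡ 100 (mod 315).
Verify: 100 mod 9 = 1 ✓, 100 mod 7 = 2 ✓, 100 mod 5 = 0 ✓.

x ≡ 100 (mod 315).


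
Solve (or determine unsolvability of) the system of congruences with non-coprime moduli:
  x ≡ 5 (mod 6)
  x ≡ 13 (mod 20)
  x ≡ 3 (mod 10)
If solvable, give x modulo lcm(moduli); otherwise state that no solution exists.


Moduli 6, 20, 10 are not pairwise coprime, so CRT works modulo lcm(m_i) when all pairwise compatibility conditions hold.
Pairwise compatibility: gcd(m_i, m_j) must divide a_i - a_j for every pair.
Merge one congruence at a time:
  Start: x ≡ 5 (mod 6).
  Combine with x ≡ 13 (mod 20): gcd(6, 20) = 2; 13 - 5 = 8, which IS divisible by 2, so compatible.
    Write x = 5 + 6·t and substitute into x ≡ 13 (mod 20): 6·t ≡ 13 − 5 = 8 (mod 20).
    Divide the congruence (and modulus) by g = 2: 3·t ≡ 4 (mod 10).
    The inverse of 3 mod 10 is 7 (since 3·7 = 21 = 2·10 + 1), so t ≡ 7·4 = 28 ≡ 8 (mod 10).
    Then x = 5 + 6·8 = 53, valid modulo lcm(6, 20) = 60: x ≡ 53 (mod 60).
  Combine with x ≡ 3 (mod 10): gcd(60, 10) = 10; 3 - 53 = -50, which IS divisible by 10, so compatible.
    Write x = 53 + 60·t and substitute into x ≡ 3 (mod 10): 60·t ≡ 3 − 53 = -50 (mod 10).
    Divide the congruence (and modulus) by g = 10: 6·t ≡ -5 (mod 1).
    Modulo 1 every t works; take t = 0.
    Then x = 53 + 60·0 = 53, valid modulo lcm(60, 10) = 60: x ≡ 53 (mod 60).
Verify: 53 mod 6 = 5, 53 mod 20 = 13, 53 mod 10 = 3.

x ≡ 53 (mod 60).


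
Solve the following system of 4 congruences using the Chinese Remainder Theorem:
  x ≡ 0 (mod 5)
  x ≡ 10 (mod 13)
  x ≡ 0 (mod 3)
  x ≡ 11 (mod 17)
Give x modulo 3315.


Product of moduli M = 5 · 13 · 3 · 17 = 3315.
Merge one congruence at a time:
  Start: x ≡ 0 (mod 5).
  Combine with x ≡ 10 (mod 13); new modulus lcm = 65.
    Write x = 0 + 5·t and substitute into x ≡ 10 (mod 13): 5·t ≡ 10 − 0 = 10 (mod 13).
    The inverse of 5 mod 13 is 8 (since 5·8 = 40 = 3·13 + 1), so t ≡ 8·10 = 80 ≡ 2 (mod 13).
    Then x = 0 + 5·2 = 10, valid modulo lcm(5, 13) = 65: x ≡ 10 (mod 65).
  Combine with x ≡ 0 (mod 3); new modulus lcm = 195.
    Write x = 10 + 65·t and substitute into x ≡ 0 (mod 3): 65·t ≡ 0 − 10 = -10 (mod 3).
    Reduce coefficients mod 3: 2·t ≡ 2 (mod 3).
    The inverse of 2 mod 3 is 2 (since 2·2 = 4 = 1·3 + 1), so t ≡ 2·2 = 4 ≡ 1 (mod 3).
    Then x = 10 + 65·1 = 75, valid modulo lcm(65, 3) = 195: x ≡ 75 (mod 195).
  Combine with x ≡ 11 (mod 17); new modulus lcm = 3315.
    Write x = 75 + 195·t and substitute into x ≡ 11 (mod 17): 195·t ≡ 11 − 75 = -64 (mod 17).
    Reduce coefficients mod 17: 8·t ≡ 4 (mod 17).
    The inverse of 8 mod 17 is 15 (since 8·15 = 120 = 7·17 + 1), so t ≡ 15·4 = 60 ≡ 9 (mod 17).
    Then x = 75 + 195·9 = 1830, valid modulo lcm(195, 17) = 3315: x ≡ 1830 (mod 3315).
Verify against each original: 1830 mod 5 = 0, 1830 mod 13 = 10, 1830 mod 3 = 0, 1830 mod 17 = 11.

x ≡ 1830 (mod 3315).


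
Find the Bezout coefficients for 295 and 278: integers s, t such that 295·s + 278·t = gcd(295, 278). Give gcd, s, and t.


Euclidean algorithm on (295, 278) — divide until remainder is 0:
  295 = 1 · 278 + 17
  278 = 16 · 17 + 6
  17 = 2 · 6 + 5
  6 = 1 · 5 + 1
  5 = 5 · 1 + 0
gcd(295, 278) = 1.
Track Bezout coefficients alongside the remainders: start with r₀ = 295 = a·1 + b·0 (s = 1, t = 0) and r₁ = 278 = a·0 + b·1 (s = 0, t = 1); each new remainder r_{k+1} = r_{k-1} − q_k·r_k inherits s_{k+1} = s_{k-1} − q_k·s_k, t_{k+1} = t_{k-1} − q_k·t_k, so r_k = a·s_k + b·t_k at every step:
  q = 1: r = 17, s = 1 − 1·0 = 1, t = 0 − 1·1 = -1  (check: 295·1 + 278·(-1) = 17)
  q = 16: r = 6, s = 0 − 16·1 = -16, t = 1 − 16·(-1) = 17  (check: 295·(-16) + 278·17 = 6)
  q = 2: r = 5, s = 1 − 2·(-16) = 33, t = -1 − 2·17 = -35  (check: 295·33 + 278·(-35) = 5)
  q = 1: r = 1, s = -16 − 1·33 = -49, t = 17 − 1·(-35) = 52  (check: 295·(-49) + 278·52 = 1)
The row with r = 1 (the gcd) gives the Bezout coefficients s = -49, t = 52.
Result: 295 · (-49) + 278 · (52) = 1.

gcd(295, 278) = 1; s = -49, t = 52 (check: 295·(-49) + 278·52 = 1).


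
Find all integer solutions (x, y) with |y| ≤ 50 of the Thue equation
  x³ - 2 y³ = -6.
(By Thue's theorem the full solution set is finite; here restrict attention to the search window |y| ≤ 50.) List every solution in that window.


The equation is x³ - 2y³ = -6. For fixed y, x³ = 2·y³ − 6, so a solution requires the RHS to be a perfect cube.
Strategy: iterate y from -50 to 50, compute RHS = 2·y³ − 6, and check whether it is a (positive or negative) perfect cube.
Check small values of y:
  y = 0: RHS = -6 is not a perfect cube.
  y = 1: RHS = -4 is not a perfect cube.
  y = -1: RHS = -8 = (-2)³ ⇒ x = -2 works.
  y = 2: RHS = 10 is not a perfect cube.
  y = -2: RHS = -22 is not a perfect cube.
  y = 3: RHS = 48 is not a perfect cube.
  y = -3: RHS = -60 is not a perfect cube.
Continuing the search up to |y| = 50 finds no further solutions beyond those listed.
Collected solutions: (-2, -1).

Solutions (with |y| ≤ 50): (-2, -1).


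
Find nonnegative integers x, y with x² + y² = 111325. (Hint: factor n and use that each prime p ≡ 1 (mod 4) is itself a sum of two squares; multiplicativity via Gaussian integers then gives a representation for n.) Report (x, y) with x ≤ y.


Step 1: Factor n = 111325 = 5^2 · 61 · 73.
Step 2: Check the mod-4 condition on each prime factor: 5 ≡ 1 (mod 4), exponent 2; 61 ≡ 1 (mod 4), exponent 1; 73 ≡ 1 (mod 4), exponent 1.
All primes ≡ 3 (mod 4) appear to even exponent (or don't appear), so by the two-squares theorem n IS expressible as a sum of two squares.
Step 3: Build a representation. Group n = k² · m with k = 5 and m = 61 · 73 = 4453 (a product of primes ≡ 1 (mod 4)); a representation of m scales to one of n via (k·x)² + (k·y)² = k²(x² + y²). Each prime p ≡ 1 (mod 4) is itself a sum of two squares; find a² by testing p − a² for a perfect square:
  61: 61 − 1² = 60, 61 − 2² = 57, 61 − 3² = 52, 61 − 4² = 45, 61 − 5² = 36 = 6² ⇒ 61 = 5² + 6².
  73: 73 − 1² = 72, 73 − 2² = 69, 73 − 3² = 64 = 8² ⇒ 73 = 3² + 8².
  Combine using the Brahmagupta–Fibonacci identity (a² + b²)(c² + d²) = (ac − bd)² + (ad + bc)² = (ac + bd)² + (ad − bc)²:
  61 · 73 = 4453: from (5² + 6²)(3² + 8²), take (5·3 − 6·8, 5·8 + 6·3) = (15 − 48, 40 + 18) = (-33, 58); dropping signs (only squares matter) gives (33, 58); check 33² + 58² = 1089 + 3364 = 4453 ✓.
  Scale by k = 5: (5·33, 5·58) = (165, 290).
Step 4: Order so x ≤ y and verify: 165² + 290² = 27225 + 84100 = 111325 = n. ✓

n = 111325 = 165² + 290² (one valid representation with x ≤ y).


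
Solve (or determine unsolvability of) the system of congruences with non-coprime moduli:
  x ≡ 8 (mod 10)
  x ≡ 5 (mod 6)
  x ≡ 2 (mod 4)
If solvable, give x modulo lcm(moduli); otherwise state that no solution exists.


Moduli 10, 6, 4 are not pairwise coprime, so CRT works modulo lcm(m_i) when all pairwise compatibility conditions hold.
Pairwise compatibility: gcd(m_i, m_j) must divide a_i - a_j for every pair.
Merge one congruence at a time:
  Start: x ≡ 8 (mod 10).
  Combine with x ≡ 5 (mod 6): gcd(10, 6) = 2, and 5 - 8 = -3 is NOT divisible by 2.
    ⇒ system is inconsistent (no integer solution).

No solution (the system is inconsistent).


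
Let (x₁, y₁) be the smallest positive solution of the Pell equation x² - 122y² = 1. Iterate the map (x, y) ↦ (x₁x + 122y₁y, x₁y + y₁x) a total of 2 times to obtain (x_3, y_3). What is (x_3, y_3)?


Step 1: Find the fundamental solution (x₁, y₁) of x² - 122y² = 1.
  Expand √122 as a continued fraction. a₀ = ⌊√122⌋ = 11; iterate m_{k+1} = d_k·a_k − m_k, d_{k+1} = (122 − m_{k+1}²)/d_k, a_{k+1} = ⌊(a₀ + m_{k+1})/d_{k+1}⌋ (starting m₀ = 0, d₀ = 1), with convergents p_k = a_k·p_{k-1} + p_{k-2}, q_k = a_k·q_{k-1} + q_{k-2} (p₋₁ = 1, q₋₁ = 0):
  k = 0: a₀ = 11; p₀/q₀ = 11/1; p₀² − 122·q₀² = 121 − 122 = -1.
  k = 1: m = 11, d = 1, a = ⌊(11 + 11)/1⌋ = 22; p/q = (22·11 + 1)/(22·1 + 0) = 243/22; p² − 122·q² = 59049 − 59048 = 1.
  The first convergent with p² − 122·q² = 1 gives the fundamental solution (x₁, y₁) = (243, 22).
Step 2: Apply the recurrence (x_{n+1}, y_{n+1}) = (x₁x_n + 122y₁y_n, x₁y_n + y₁x_n) repeatedly.
  From (x_1, y_1) = (243, 22): x_2 = 243·243 + 122·22·22 = 118097; y_2 = 243·22 + 22·243 = 10692.
  From (x_2, y_2) = (118097, 10692): x_3 = 243·118097 + 122·22·10692 = 57394899; y_3 = 243·10692 + 22·118097 = 5196290.
Step 3: Verify x_3² - 122·y_3² = 3294174431220201 - 3294174431220200 = 1 (should be 1). ✓

(x_1, y_1) = (243, 22); (x_3, y_3) = (57394899, 5196290).


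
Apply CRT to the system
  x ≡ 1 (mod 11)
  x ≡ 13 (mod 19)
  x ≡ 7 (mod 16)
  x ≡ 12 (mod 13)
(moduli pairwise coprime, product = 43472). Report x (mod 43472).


Product of moduli M = 11 · 19 · 16 · 13 = 43472.
Merge one congruence at a time:
  Start: x ≡ 1 (mod 11).
  Combine with x ≡ 13 (mod 19); new modulus lcm = 209.
    Write x = 1 + 11·t and substitute into x ≡ 13 (mod 19): 11·t ≡ 13 − 1 = 12 (mod 19).
    The inverse of 11 mod 19 is 7 (since 11·7 = 77 = 4·19 + 1), so t ≡ 7·12 = 84 ≡ 8 (mod 19).
    Then x = 1 + 11·8 = 89, valid modulo lcm(11, 19) = 209: x ≡ 89 (mod 209).
  Combine with x ≡ 7 (mod 16); new modulus lcm = 3344.
    Write x = 89 + 209·t and substitute into x ≡ 7 (mod 16): 209·t ≡ 7 − 89 = -82 (mod 16).
    Reduce coefficients mod 16: 1·t ≡ 14 (mod 16).
    So t ≡ 14 (mod 16).
    Then x = 89 + 209·14 = 3015, valid modulo lcm(209, 16) = 3344: x ≡ 3015 (mod 3344).
  Combine with x ≡ 12 (mod 13); new modulus lcm = 43472.
    Write x = 3015 + 3344·t and substitute into x ≡ 12 (mod 13): 3344·t ≡ 12 − 3015 = -3003 (mod 13).
    Reduce coefficients mod 13: 3·t ≡ 0 (mod 13).
    The inverse of 3 mod 13 is 9 (since 3·9 = 27 = 2·13 + 1), so t ≡ 9·0 = 0 ≡ 0 (mod 13).
    Then x = 3015 + 3344·0 = 3015, valid modulo lcm(3344, 13) = 43472: x ≡ 3015 (mod 43472).
Verify against each original: 3015 mod 11 = 1, 3015 mod 19 = 13, 3015 mod 16 = 7, 3015 mod 13 = 12.

x ≡ 3015 (mod 43472).


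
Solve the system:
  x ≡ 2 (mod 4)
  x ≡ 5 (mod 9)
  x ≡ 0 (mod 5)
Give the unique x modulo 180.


Moduli 4, 9, 5 are pairwise coprime; by CRT there is a unique solution modulo M = 4 · 9 · 5 = 180.
Solve pairwise, accumulating the modulus:
  Start with x ≡ 2 (mod 4).
  Combine with x ≡ 5 (mod 9): since gcd(4, 9) = 1, we get a unique residue mod 36.
    Write x = 2 + 4·t and substitute into x ≡ 5 (mod 9): 4·t ≡ 5 − 2 = 3 (mod 9).
    The inverse of 4 mod 9 is 7 (since 4·7 = 28 = 3·9 + 1), so t ≡ 7·3 = 21 ≡ 3 (mod 9).
    Then x = 2 + 4·3 = 14, valid modulo lcm(4, 9) = 36: x ≡ 14 (mod 36).
  Combine with x ≡ 0 (mod 5): since gcd(36, 5) = 1, we get a unique residue mod 180.
    Write x = 14 + 36·t and substitute into x ≡ 0 (mod 5): 36·t ≡ 0 − 14 = -14 (mod 5).
    Reduce coefficients mod 5: 1·t ≡ 1 (mod 5).
    So t ≡ 1 (mod 5).
    Then x = 14 + 36·1 = 50, valid modulo lcm(36, 5) = 180: x ≡ 50 (mod 180).
Verify: 50 mod 4 = 2 ✓, 50 mod 9 = 5 ✓, 50 mod 5 = 0 ✓.

x ≡ 50 (mod 180).


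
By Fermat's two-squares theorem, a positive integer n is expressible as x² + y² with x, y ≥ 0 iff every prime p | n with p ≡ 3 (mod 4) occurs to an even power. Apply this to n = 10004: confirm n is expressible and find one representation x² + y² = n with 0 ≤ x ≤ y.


Step 1: Factor n = 10004 = 2^2 · 41 · 61.
Step 2: Check the mod-4 condition on each prime factor: 2 = 2 (special); 41 ≡ 1 (mod 4), exponent 1; 61 ≡ 1 (mod 4), exponent 1.
All primes ≡ 3 (mod 4) appear to even exponent (or don't appear), so by the two-squares theorem n IS expressible as a sum of two squares.
Step 3: Build a representation. Group n = k² · m with k = 2 and m = 41 · 61 = 2501 (a product of primes ≡ 1 (mod 4)); a representation of m scales to one of n via (k·x)² + (k·y)² = k²(x² + y²). Each prime p ≡ 1 (mod 4) is itself a sum of two squares; find a² by testing p − a² for a perfect square:
  41: 41 − 1² = 40, 41 − 2² = 37, 41 − 3² = 32, 41 − 4² = 25 = 5² ⇒ 41 = 4² + 5².
  61: 61 − 1² = 60, 61 − 2² = 57, 61 − 3² = 52, 61 − 4² = 45, 61 − 5² = 36 = 6² ⇒ 61 = 5² + 6².
  Combine using the Brahmagupta–Fibonacci identity (a² + b²)(c² + d²) = (ac − bd)² + (ad + bc)² = (ac + bd)² + (ad − bc)²:
  41 · 61 = 2501: from (4² + 5²)(5² + 6²), take (4·5 − 5·6, 4·6 + 5·5) = (20 − 30, 24 + 25) = (-10, 49); dropping signs (only squares matter) gives (10, 49); check 10² + 49² = 100 + 2401 = 2501 ✓.
  Scale by k = 2: (2·10, 2·49) = (20, 98).
Step 4: Order so x ≤ y and verify: 20² + 98² = 400 + 9604 = 10004 = n. ✓

n = 10004 = 20² + 98² (one valid representation with x ≤ y).


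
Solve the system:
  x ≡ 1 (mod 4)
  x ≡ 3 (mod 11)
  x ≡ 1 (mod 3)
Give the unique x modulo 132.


Moduli 4, 11, 3 are pairwise coprime; by CRT there is a unique solution modulo M = 4 · 11 · 3 = 132.
Solve pairwise, accumulating the modulus:
  Start with x ≡ 1 (mod 4).
  Combine with x ≡ 3 (mod 11): since gcd(4, 11) = 1, we get a unique residue mod 44.
    Write x = 1 + 4·t and substitute into x ≡ 3 (mod 11): 4·t ≡ 3 − 1 = 2 (mod 11).
    The inverse of 4 mod 11 is 3 (since 4·3 = 12 = 1·11 + 1), so t ≡ 3·2 = 6 ≡ 6 (mod 11).
    Then x = 1 + 4·6 = 25, valid modulo lcm(4, 11) = 44: x ≡ 25 (mod 44).
  Combine with x ≡ 1 (mod 3): since gcd(44, 3) = 1, we get a unique residue mod 132.
    Write x = 25 + 44·t and substitute into x ≡ 1 (mod 3): 44·t ≡ 1 − 25 = -24 (mod 3).
    Reduce coefficients mod 3: 2·t ≡ 0 (mod 3).
    The inverse of 2 mod 3 is 2 (since 2·2 = 4 = 1·3 + 1), so t ≡ 2·0 = 0 ≡ 0 (mod 3).
    Then x = 25 + 44·0 = 25, valid modulo lcm(44, 3) = 132: x ≡ 25 (mod 132).
Verify: 25 mod 4 = 1 ✓, 25 mod 11 = 3 ✓, 25 mod 3 = 1 ✓.

x ≡ 25 (mod 132).


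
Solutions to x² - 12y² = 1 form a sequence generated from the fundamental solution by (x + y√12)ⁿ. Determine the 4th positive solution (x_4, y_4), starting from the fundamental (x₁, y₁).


Step 1: Find the fundamental solution (x₁, y₁) of x² - 12y² = 1.
  Expand √12 as a continued fraction. a₀ = ⌊√12⌋ = 3; iterate m_{k+1} = d_k·a_k − m_k, d_{k+1} = (12 − m_{k+1}²)/d_k, a_{k+1} = ⌊(a₀ + m_{k+1})/d_{k+1}⌋ (starting m₀ = 0, d₀ = 1), with convergents p_k = a_k·p_{k-1} + p_{k-2}, q_k = a_k·q_{k-1} + q_{k-2} (p₋₁ = 1, q₋₁ = 0):
  k = 0: a₀ = 3; p₀/q₀ = 3/1; p₀² − 12·q₀² = 9 − 12 = -3.
  k = 1: m = 3, d = 3, a = ⌊(3 + 3)/3⌋ = 2; p/q = (2·3 + 1)/(2·1 + 0) = 7/2; p² − 12·q² = 49 − 48 = 1.
  The first convergent with p² − 12·q² = 1 gives the fundamental solution (x₁, y₁) = (7, 2).
Step 2: Apply the recurrence (x_{n+1}, y_{n+1}) = (x₁x_n + 12y₁y_n, x₁y_n + y₁x_n) repeatedly.
  From (x_1, y_1) = (7, 2): x_2 = 7·7 + 12·2·2 = 97; y_2 = 7·2 + 2·7 = 28.
  From (x_2, y_2) = (97, 28): x_3 = 7·97 + 12·2·28 = 1351; y_3 = 7·28 + 2·97 = 390.
  From (x_3, y_3) = (1351, 390): x_4 = 7·1351 + 12·2·390 = 18817; y_4 = 7·390 + 2·1351 = 5432.
Step 3: Verify x_4² - 12·y_4² = 354079489 - 354079488 = 1 (should be 1). ✓

(x_1, y_1) = (7, 2); (x_4, y_4) = (18817, 5432).


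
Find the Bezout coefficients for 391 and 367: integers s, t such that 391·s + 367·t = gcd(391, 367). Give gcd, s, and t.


Euclidean algorithm on (391, 367) — divide until remainder is 0:
  391 = 1 · 367 + 24
  367 = 15 · 24 + 7
  24 = 3 · 7 + 3
  7 = 2 · 3 + 1
  3 = 3 · 1 + 0
gcd(391, 367) = 1.
Track Bezout coefficients alongside the remainders: start with r₀ = 391 = a·1 + b·0 (s = 1, t = 0) and r₁ = 367 = a·0 + b·1 (s = 0, t = 1); each new remainder r_{k+1} = r_{k-1} − q_k·r_k inherits s_{k+1} = s_{k-1} − q_k·s_k, t_{k+1} = t_{k-1} − q_k·t_k, so r_k = a·s_k + b·t_k at every step:
  q = 1: r = 24, s = 1 − 1·0 = 1, t = 0 − 1·1 = -1  (check: 391·1 + 367·(-1) = 24)
  q = 15: r = 7, s = 0 − 15·1 = -15, t = 1 − 15·(-1) = 16  (check: 391·(-15) + 367·16 = 7)
  q = 3: r = 3, s = 1 − 3·(-15) = 46, t = -1 − 3·16 = -49  (check: 391·46 + 367·(-49) = 3)
  q = 2: r = 1, s = -15 − 2·46 = -107, t = 16 − 2·(-49) = 114  (check: 391·(-107) + 367·114 = 1)
The row with r = 1 (the gcd) gives the Bezout coefficients s = -107, t = 114.
Result: 391 · (-107) + 367 · (114) = 1.

gcd(391, 367) = 1; s = -107, t = 114 (check: 391·(-107) + 367·114 = 1).


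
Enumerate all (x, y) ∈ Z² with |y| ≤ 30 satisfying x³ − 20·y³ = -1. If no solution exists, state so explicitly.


The equation is x³ - 20y³ = -1. For fixed y, x³ = 20·y³ − 1, so a solution requires the RHS to be a perfect cube.
Strategy: iterate y from -30 to 30, compute RHS = 20·y³ − 1, and check whether it is a (positive or negative) perfect cube.
Check small values of y:
  y = 0: RHS = -1 = (-1)³ ⇒ x = -1 works.
  y = 1: RHS = 19 is not a perfect cube.
  y = -1: RHS = -21 is not a perfect cube.
  y = 2: RHS = 159 is not a perfect cube.
  y = -2: RHS = -161 is not a perfect cube.
  y = 3: RHS = 539 is not a perfect cube.
  y = -3: RHS = -541 is not a perfect cube.
Continuing, at y = 7: RHS = 6859 = (19)³ ⇒ x = 19 works.
Searching the remaining y in |y| ≤ 30 finds no further solutions.
Collected solutions: (-1, 0), (19, 7).

Solutions (with |y| ≤ 30): (-1, 0), (19, 7).


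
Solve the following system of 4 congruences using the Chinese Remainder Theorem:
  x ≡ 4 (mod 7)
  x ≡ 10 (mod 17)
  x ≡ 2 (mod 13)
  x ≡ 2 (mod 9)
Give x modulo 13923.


Product of moduli M = 7 · 17 · 13 · 9 = 13923.
Merge one congruence at a time:
  Start: x ≡ 4 (mod 7).
  Combine with x ≡ 10 (mod 17); new modulus lcm = 119.
    Write x = 4 + 7·t and substitute into x ≡ 10 (mod 17): 7·t ≡ 10 − 4 = 6 (mod 17).
    The inverse of 7 mod 17 is 5 (since 7·5 = 35 = 2·17 + 1), so t ≡ 5·6 = 30 ≡ 13 (mod 17).
    Then x = 4 + 7·13 = 95, valid modulo lcm(7, 17) = 119: x ≡ 95 (mod 119).
  Combine with x ≡ 2 (mod 13); new modulus lcm = 1547.
    Write x = 95 + 119·t and substitute into x ≡ 2 (mod 13): 119·t ≡ 2 − 95 = -93 (mod 13).
    Reduce coefficients mod 13: 2·t ≡ 11 (mod 13).
    The inverse of 2 mod 13 is 7 (since 2·7 = 14 = 1·13 + 1), so t ≡ 7·11 = 77 ≡ 12 (mod 13).
    Then x = 95 + 119·12 = 1523, valid modulo lcm(119, 13) = 1547: x ≡ 1523 (mod 1547).
  Combine with x ≡ 2 (mod 9); new modulus lcm = 13923.
    Write x = 1523 + 1547·t and substitute into x ≡ 2 (mod 9): 1547·t ≡ 2 − 1523 = -1521 (mod 9).
    Reduce coefficients mod 9: 8·t ≡ 0 (mod 9).
    The inverse of 8 mod 9 is 8 (since 8·8 = 64 = 7·9 + 1), so t ≡ 8·0 = 0 ≡ 0 (mod 9).
    Then x = 1523 + 1547·0 = 1523, valid modulo lcm(1547, 9) = 13923: x ≡ 1523 (mod 13923).
Verify against each original: 1523 mod 7 = 4, 1523 mod 17 = 10, 1523 mod 13 = 2, 1523 mod 9 = 2.

x ≡ 1523 (mod 13923).


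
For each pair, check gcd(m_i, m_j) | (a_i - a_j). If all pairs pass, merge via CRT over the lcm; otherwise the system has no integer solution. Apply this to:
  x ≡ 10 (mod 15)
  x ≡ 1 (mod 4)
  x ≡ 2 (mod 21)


Moduli 15, 4, 21 are not pairwise coprime, so CRT works modulo lcm(m_i) when all pairwise compatibility conditions hold.
Pairwise compatibility: gcd(m_i, m_j) must divide a_i - a_j for every pair.
Merge one congruence at a time:
  Start: x ≡ 10 (mod 15).
  Combine with x ≡ 1 (mod 4): gcd(15, 4) = 1; 1 - 10 = -9, which IS divisible by 1, so compatible.
    Write x = 10 + 15·t and substitute into x ≡ 1 (mod 4): 15·t ≡ 1 − 10 = -9 (mod 4).
    Reduce coefficients mod 4: 3·t ≡ 3 (mod 4).
    The inverse of 3 mod 4 is 3 (since 3·3 = 9 = 2·4 + 1), so t ≡ 3·3 = 9 ≡ 1 (mod 4).
    Then x = 10 + 15·1 = 25, valid modulo lcm(15, 4) = 60: x ≡ 25 (mod 60).
  Combine with x ≡ 2 (mod 21): gcd(60, 21) = 3, and 2 - 25 = -23 is NOT divisible by 3.
    ⇒ system is inconsistent (no integer solution).

No solution (the system is inconsistent).


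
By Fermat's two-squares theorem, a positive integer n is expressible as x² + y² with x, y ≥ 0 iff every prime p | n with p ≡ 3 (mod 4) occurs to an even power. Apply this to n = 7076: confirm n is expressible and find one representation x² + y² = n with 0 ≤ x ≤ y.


Step 1: Factor n = 7076 = 2^2 · 29 · 61.
Step 2: Check the mod-4 condition on each prime factor: 2 = 2 (special); 29 ≡ 1 (mod 4), exponent 1; 61 ≡ 1 (mod 4), exponent 1.
All primes ≡ 3 (mod 4) appear to even exponent (or don't appear), so by the two-squares theorem n IS expressible as a sum of two squares.
Step 3: Build a representation. Group n = k² · m with k = 2 and m = 29 · 61 = 1769 (a product of primes ≡ 1 (mod 4)); a representation of m scales to one of n via (k·x)² + (k·y)² = k²(x² + y²). Each prime p ≡ 1 (mod 4) is itself a sum of two squares; find a² by testing p − a² for a perfect square:
  29: 29 − 1² = 28, 29 − 2² = 25 = 5² ⇒ 29 = 2² + 5².
  61: 61 − 1² = 60, 61 − 2² = 57, 61 − 3² = 52, 61 − 4² = 45, 61 − 5² = 36 = 6² ⇒ 61 = 5² + 6².
  Combine using the Brahmagupta–Fibonacci identity (a² + b²)(c² + d²) = (ac − bd)² + (ad + bc)² = (ac + bd)² + (ad − bc)²:
  29 · 61 = 1769: from (2² + 5²)(5² + 6²), take (2·5 − 5·6, 2·6 + 5·5) = (10 − 30, 12 + 25) = (-20, 37); dropping signs (only squares matter) gives (20, 37); check 20² + 37² = 400 + 1369 = 1769 ✓.
  Scale by k = 2: (2·20, 2·37) = (40, 74).
Step 4: Order so x ≤ y and verify: 40² + 74² = 1600 + 5476 = 7076 = n. ✓

n = 7076 = 40² + 74² (one valid representation with x ≤ y).


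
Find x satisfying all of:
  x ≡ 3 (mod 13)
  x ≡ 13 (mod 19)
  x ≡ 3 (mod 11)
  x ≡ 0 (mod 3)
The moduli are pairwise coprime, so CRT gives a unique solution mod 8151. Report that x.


Product of moduli M = 13 · 19 · 11 · 3 = 8151.
Merge one congruence at a time:
  Start: x ≡ 3 (mod 13).
  Combine with x ≡ 13 (mod 19); new modulus lcm = 247.
    Write x = 3 + 13·t and substitute into x ≡ 13 (mod 19): 13·t ≡ 13 − 3 = 10 (mod 19).
    The inverse of 13 mod 19 is 3 (since 13·3 = 39 = 2·19 + 1), so t ≡ 3·10 = 30 ≡ 11 (mod 19).
    Then x = 3 + 13·11 = 146, valid modulo lcm(13, 19) = 247: x ≡ 146 (mod 247).
  Combine with x ≡ 3 (mod 11); new modulus lcm = 2717.
    Write x = 146 + 247·t and substitute into x ≡ 3 (mod 11): 247·t ≡ 3 − 146 = -143 (mod 11).
    Reduce coefficients mod 11: 5·t ≡ 0 (mod 11).
    The inverse of 5 mod 11 is 9 (since 5·9 = 45 = 4·11 + 1), so t ≡ 9·0 = 0 ≡ 0 (mod 11).
    Then x = 146 + 247·0 = 146, valid modulo lcm(247, 11) = 2717: x ≡ 146 (mod 2717).
  Combine with x ≡ 0 (mod 3); new modulus lcm = 8151.
    Write x = 146 + 2717·t and substitute into x ≡ 0 (mod 3): 2717·t ≡ 0 − 146 = -146 (mod 3).
    Reduce coefficients mod 3: 2·t ≡ 1 (mod 3).
    The inverse of 2 mod 3 is 2 (since 2·2 = 4 = 1·3 + 1), so t ≡ 2·1 = 2 ≡ 2 (mod 3).
    Then x = 146 + 2717·2 = 5580, valid modulo lcm(2717, 3) = 8151: x ≡ 5580 (mod 8151).
Verify against each original: 5580 mod 13 = 3, 5580 mod 19 = 13, 5580 mod 11 = 3, 5580 mod 3 = 0.

x ≡ 5580 (mod 8151).


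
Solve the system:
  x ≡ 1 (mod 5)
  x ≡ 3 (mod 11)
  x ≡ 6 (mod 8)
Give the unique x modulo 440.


Moduli 5, 11, 8 are pairwise coprime; by CRT there is a unique solution modulo M = 5 · 11 · 8 = 440.
Solve pairwise, accumulating the modulus:
  Start with x ≡ 1 (mod 5).
  Combine with x ≡ 3 (mod 11): since gcd(5, 11) = 1, we get a unique residue mod 55.
    Write x = 1 + 5·t and substitute into x ≡ 3 (mod 11): 5·t ≡ 3 − 1 = 2 (mod 11).
    The inverse of 5 mod 11 is 9 (since 5·9 = 45 = 4·11 + 1), so t ≡ 9·2 = 18 ≡ 7 (mod 11).
    Then x = 1 + 5·7 = 36, valid modulo lcm(5, 11) = 55: x ≡ 36 (mod 55).
  Combine with x ≡ 6 (mod 8): since gcd(55, 8) = 1, we get a unique residue mod 440.
    Write x = 36 + 55·t and substitute into x ≡ 6 (mod 8): 55·t ≡ 6 − 36 = -30 (mod 8).
    Reduce coefficients mod 8: 7·t ≡ 2 (mod 8).
    The inverse of 7 mod 8 is 7 (since 7·7 = 49 = 6·8 + 1), so t ≡ 7·2 = 14 ≡ 6 (mod 8).
    Then x = 36 + 55·6 = 366, valid modulo lcm(55, 8) = 440: x ≡ 366 (mod 440).
Verify: 366 mod 5 = 1 ✓, 366 mod 11 = 3 ✓, 366 mod 8 = 6 ✓.

x ≡ 366 (mod 440).


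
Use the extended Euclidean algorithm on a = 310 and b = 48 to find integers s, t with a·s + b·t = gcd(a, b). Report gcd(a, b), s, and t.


Euclidean algorithm on (310, 48) — divide until remainder is 0:
  310 = 6 · 48 + 22
  48 = 2 · 22 + 4
  22 = 5 · 4 + 2
  4 = 2 · 2 + 0
gcd(310, 48) = 2.
Track Bezout coefficients alongside the remainders: start with r₀ = 310 = a·1 + b·0 (s = 1, t = 0) and r₁ = 48 = a·0 + b·1 (s = 0, t = 1); each new remainder r_{k+1} = r_{k-1} − q_k·r_k inherits s_{k+1} = s_{k-1} − q_k·s_k, t_{k+1} = t_{k-1} − q_k·t_k, so r_k = a·s_k + b·t_k at every step:
  q = 6: r = 22, s = 1 − 6·0 = 1, t = 0 − 6·1 = -6  (check: 310·1 + 48·(-6) = 22)
  q = 2: r = 4, s = 0 − 2·1 = -2, t = 1 − 2·(-6) = 13  (check: 310·(-2) + 48·13 = 4)
  q = 5: r = 2, s = 1 − 5·(-2) = 11, t = -6 − 5·13 = -71  (check: 310·11 + 48·(-71) = 2)
The row with r = 2 (the gcd) gives the Bezout coefficients s = 11, t = -71.
Result: 310 · (11) + 48 · (-71) = 2.

gcd(310, 48) = 2; s = 11, t = -71 (check: 310·11 + 48·(-71) = 2).


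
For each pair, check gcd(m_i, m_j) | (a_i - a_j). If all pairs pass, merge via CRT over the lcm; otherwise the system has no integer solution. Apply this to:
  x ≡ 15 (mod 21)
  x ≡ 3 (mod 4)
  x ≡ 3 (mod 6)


Moduli 21, 4, 6 are not pairwise coprime, so CRT works modulo lcm(m_i) when all pairwise compatibility conditions hold.
Pairwise compatibility: gcd(m_i, m_j) must divide a_i - a_j for every pair.
Merge one congruence at a time:
  Start: x ≡ 15 (mod 21).
  Combine with x ≡ 3 (mod 4): gcd(21, 4) = 1; 3 - 15 = -12, which IS divisible by 1, so compatible.
    Write x = 15 + 21·t and substitute into x ≡ 3 (mod 4): 21·t ≡ 3 − 15 = -12 (mod 4).
    Reduce coefficients mod 4: 1·t ≡ 0 (mod 4).
    So t ≡ 0 (mod 4).
    Then x = 15 + 21·0 = 15, valid modulo lcm(21, 4) = 84: x ≡ 15 (mod 84).
  Combine with x ≡ 3 (mod 6): gcd(84, 6) = 6; 3 - 15 = -12, which IS divisible by 6, so compatible.
    Write x = 15 + 84·t and substitute into x ≡ 3 (mod 6): 84·t ≡ 3 − 15 = -12 (mod 6).
    Divide the congruence (and modulus) by g = 6: 14·t ≡ -2 (mod 1).
    Modulo 1 every t works; take t = 0.
    Then x = 15 + 84·0 = 15, valid modulo lcm(84, 6) = 84: x ≡ 15 (mod 84).
Verify: 15 mod 21 = 15, 15 mod 4 = 3, 15 mod 6 = 3.

x ≡ 15 (mod 84).


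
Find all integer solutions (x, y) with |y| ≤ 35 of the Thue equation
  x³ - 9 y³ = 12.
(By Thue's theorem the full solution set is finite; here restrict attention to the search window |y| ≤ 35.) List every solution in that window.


The equation is x³ - 9y³ = 12. For fixed y, x³ = 9·y³ + 12, so a solution requires the RHS to be a perfect cube.
Strategy: iterate y from -35 to 35, compute RHS = 9·y³ + 12, and check whether it is a (positive or negative) perfect cube.
Check small values of y:
  y = 0: RHS = 12 is not a perfect cube.
  y = 1: RHS = 21 is not a perfect cube.
  y = -1: RHS = 3 is not a perfect cube.
  y = 2: RHS = 84 is not a perfect cube.
  y = -2: RHS = -60 is not a perfect cube.
  y = 3: RHS = 255 is not a perfect cube.
  y = -3: RHS = -231 is not a perfect cube.
Continuing the search up to |y| = 35 finds no solutions either.
No (x, y) in the scanned range satisfies the equation.

No integer solutions with |y| ≤ 35.


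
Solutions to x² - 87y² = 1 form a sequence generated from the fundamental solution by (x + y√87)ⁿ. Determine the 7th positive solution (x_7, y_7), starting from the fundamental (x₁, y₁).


Step 1: Find the fundamental solution (x₁, y₁) of x² - 87y² = 1.
  Expand √87 as a continued fraction. a₀ = ⌊√87⌋ = 9; iterate m_{k+1} = d_k·a_k − m_k, d_{k+1} = (87 − m_{k+1}²)/d_k, a_{k+1} = ⌊(a₀ + m_{k+1})/d_{k+1}⌋ (starting m₀ = 0, d₀ = 1), with convergents p_k = a_k·p_{k-1} + p_{k-2}, q_k = a_k·q_{k-1} + q_{k-2} (p₋₁ = 1, q₋₁ = 0):
  k = 0: a₀ = 9; p₀/q₀ = 9/1; p₀² − 87·q₀² = 81 − 87 = -6.
  k = 1: m = 9, d = 6, a = ⌊(9 + 9)/6⌋ = 3; p/q = (3·9 + 1)/(3·1 + 0) = 28/3; p² − 87·q² = 784 − 783 = 1.
  The first convergent with p² − 87·q² = 1 gives the fundamental solution (x₁, y₁) = (28, 3).
Step 2: Apply the recurrence (x_{n+1}, y_{n+1}) = (x₁x_n + 87y₁y_n, x₁y_n + y₁x_n) repeatedly.
  From (x_1, y_1) = (28, 3): x_2 = 28·28 + 87·3·3 = 1567; y_2 = 28·3 + 3·28 = 168.
  From (x_2, y_2) = (1567, 168): x_3 = 28·1567 + 87·3·168 = 87724; y_3 = 28·168 + 3·1567 = 9405.
  From (x_3, y_3) = (87724, 9405): x_4 = 28·87724 + 87·3·9405 = 4910977; y_4 = 28·9405 + 3·87724 = 526512.
  From (x_4, y_4) = (4910977, 526512): x_5 = 28·4910977 + 87·3·526512 = 274926988; y_5 = 28·526512 + 3·4910977 = 29475267.
  From (x_5, y_5) = (274926988, 29475267): x_6 = 28·274926988 + 87·3·29475267 = 15391000351; y_6 = 28·29475267 + 3·274926988 = 1650088440.
  From (x_6, y_6) = (15391000351, 1650088440): x_7 = 28·15391000351 + 87·3·1650088440 = 861621092668; y_7 = 28·1650088440 + 3·15391000351 = 92375477373.
Step 3: Verify x_7² - 87·y_7² = 742390907330398243358224 - 742390907330398243358223 = 1 (should be 1). ✓

(x_1, y_1) = (28, 3); (x_7, y_7) = (861621092668, 92375477373).


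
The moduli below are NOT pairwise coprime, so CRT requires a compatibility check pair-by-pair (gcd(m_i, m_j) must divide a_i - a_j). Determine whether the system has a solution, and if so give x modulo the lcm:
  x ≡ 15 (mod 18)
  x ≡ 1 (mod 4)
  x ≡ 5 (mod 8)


Moduli 18, 4, 8 are not pairwise coprime, so CRT works modulo lcm(m_i) when all pairwise compatibility conditions hold.
Pairwise compatibility: gcd(m_i, m_j) must divide a_i - a_j for every pair.
Merge one congruence at a time:
  Start: x ≡ 15 (mod 18).
  Combine with x ≡ 1 (mod 4): gcd(18, 4) = 2; 1 - 15 = -14, which IS divisible by 2, so compatible.
    Write x = 15 + 18·t and substitute into x ≡ 1 (mod 4): 18·t ≡ 1 − 15 = -14 (mod 4).
    Divide the congruence (and modulus) by g = 2: 9·t ≡ -7 (mod 2).
    Reduce coefficients mod 2: 1·t ≡ 1 (mod 2).
    So t ≡ 1 (mod 2).
    Then x = 15 + 18·1 = 33, valid modulo lcm(18, 4) = 36: x ≡ 33 (mod 36).
  Combine with x ≡ 5 (mod 8): gcd(36, 8) = 4; 5 - 33 = -28, which IS divisible by 4, so compatible.
    Write x = 33 + 36·t and substitute into x ≡ 5 (mod 8): 36·t ≡ 5 − 33 = -28 (mod 8).
    Divide the congruence (and modulus) by g = 4: 9·t ≡ -7 (mod 2).
    Reduce coefficients mod 2: 1·t ≡ 1 (mod 2).
    So t ≡ 1 (mod 2).
    Then x = 33 + 36·1 = 69, valid modulo lcm(36, 8) = 72: x ≡ 69 (mod 72).
Verify: 69 mod 18 = 15, 69 mod 4 = 1, 69 mod 8 = 5.

x ≡ 69 (mod 72).


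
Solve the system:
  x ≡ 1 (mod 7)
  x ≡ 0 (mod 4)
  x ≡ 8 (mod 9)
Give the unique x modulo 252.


Moduli 7, 4, 9 are pairwise coprime; by CRT there is a unique solution modulo M = 7 · 4 · 9 = 252.
Solve pairwise, accumulating the modulus:
  Start with x ≡ 1 (mod 7).
  Combine with x ≡ 0 (mod 4): since gcd(7, 4) = 1, we get a unique residue mod 28.
    Write x = 1 + 7·t and substitute into x ≡ 0 (mod 4): 7·t ≡ 0 − 1 = -1 (mod 4).
    Reduce coefficients mod 4: 3·t ≡ 3 (mod 4).
    The inverse of 3 mod 4 is 3 (since 3·3 = 9 = 2·4 + 1), so t ≡ 3·3 = 9 ≡ 1 (mod 4).
    Then x = 1 + 7·1 = 8, valid modulo lcm(7, 4) = 28: x ≡ 8 (mod 28).
  Combine with x ≡ 8 (mod 9): since gcd(28, 9) = 1, we get a unique residue mod 252.
    Write x = 8 + 28·t and substitute into x ≡ 8 (mod 9): 28·t ≡ 8 − 8 = 0 (mod 9).
    Reduce coefficients mod 9: 1·t ≡ 0 (mod 9).
    So t ≡ 0 (mod 9).
    Then x = 8 + 28·0 = 8, valid modulo lcm(28, 9) = 252: x ≡ 8 (mod 252).
Verify: 8 mod 7 = 1 ✓, 8 mod 4 = 0 ✓, 8 mod 9 = 8 ✓.

x ≡ 8 (mod 252).


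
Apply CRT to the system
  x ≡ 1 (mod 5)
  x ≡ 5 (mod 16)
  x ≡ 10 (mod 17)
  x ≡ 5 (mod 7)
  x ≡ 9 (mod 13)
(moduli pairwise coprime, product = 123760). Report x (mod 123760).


Product of moduli M = 5 · 16 · 17 · 7 · 13 = 123760.
Merge one congruence at a time:
  Start: x ≡ 1 (mod 5).
  Combine with x ≡ 5 (mod 16); new modulus lcm = 80.
    Write x = 1 + 5·t and substitute into x ≡ 5 (mod 16): 5·t ≡ 5 − 1 = 4 (mod 16).
    The inverse of 5 mod 16 is 13 (since 5·13 = 65 = 4·16 + 1), so t ≡ 13·4 = 52 ≡ 4 (mod 16).
    Then x = 1 + 5·4 = 21, valid modulo lcm(5, 16) = 80: x ≡ 21 (mod 80).
  Combine with x ≡ 10 (mod 17); new modulus lcm = 1360.
    Write x = 21 + 80·t and substitute into x ≡ 10 (mod 17): 80·t ≡ 10 − 21 = -11 (mod 17).
    Reduce coefficients mod 17: 12·t ≡ 6 (mod 17).
    The inverse of 12 mod 17 is 10 (since 12·10 = 120 = 7·17 + 1), so t ≡ 10·6 = 60 ≡ 9 (mod 17).
    Then x = 21 + 80·9 = 741, valid modulo lcm(80, 17) = 1360: x ≡ 741 (mod 1360).
  Combine with x ≡ 5 (mod 7); new modulus lcm = 9520.
    Write x = 741 + 1360·t and substitute into x ≡ 5 (mod 7): 1360·t ≡ 5 − 741 = -736 (mod 7).
    Reduce coefficients mod 7: 2·t ≡ 6 (mod 7).
    The inverse of 2 mod 7 is 4 (since 2·4 = 8 = 1·7 + 1), so t ≡ 4·6 = 24 ≡ 3 (mod 7).
    Then x = 741 + 1360·3 = 4821, valid modulo lcm(1360, 7) = 9520: x ≡ 4821 (mod 9520).
  Combine with x ≡ 9 (mod 13); new modulus lcm = 123760.
    Write x = 4821 + 9520·t and substitute into x ≡ 9 (mod 13): 9520·t ≡ 9 − 4821 = -4812 (mod 13).
    Reduce coefficients mod 13: 4·t ≡ 11 (mod 13).
    The inverse of 4 mod 13 is 10 (since 4·10 = 40 = 3·13 + 1), so t ≡ 10·11 = 110 ≡ 6 (mod 13).
    Then x = 4821 + 9520·6 = 61941, valid modulo lcm(9520, 13) = 123760: x ≡ 61941 (mod 123760).
Verify against each original: 61941 mod 5 = 1, 61941 mod 16 = 5, 61941 mod 17 = 10, 61941 mod 7 = 5, 61941 mod 13 = 9.

x ≡ 61941 (mod 123760).
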